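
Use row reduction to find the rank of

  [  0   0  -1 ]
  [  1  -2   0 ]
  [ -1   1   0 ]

R1 <-> R2
  [  1  -2   0 ]
  [  0   0  -1 ]
  [ -1   1   0 ]
R3 -> R3 + R1
  [ 1  -2   0 ]
  [ 0   0  -1 ]
  [ 0  -1   0 ]
R2 <-> R3
  [ 1  -2   0 ]
  [ 0  -1   0 ]
  [ 0   0  -1 ]
R2 -> -1·R2
  [ 1  -2   0 ]
  [ 0   1   0 ]
  [ 0   0  -1 ]
R3 -> -1·R3
  [ 1  -2  0 ]
  [ 0   1  0 ]
  [ 0   0  1 ]
R1 -> R1 + 2·R2
  [ 1  0  0 ]
  [ 0  1  0 ]
  [ 0  0  1 ]
The reduced form has 3 nonzero rows.

rank = 3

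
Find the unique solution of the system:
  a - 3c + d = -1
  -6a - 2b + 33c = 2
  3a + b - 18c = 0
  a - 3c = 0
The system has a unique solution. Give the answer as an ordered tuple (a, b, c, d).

(-2, -6, -2/3, -1)

Form the augmented matrix and row-reduce:
  [  1   0   -3  1  |  -1 ]
  [ -6  -2   33  0  |   2 ]
  [  3   1  -18  0  |   0 ]
  [  1   0   -3  0  |   0 ]
R2 ← R2 + 6·R1
  [ 1   0   -3  1  |  -1 ]
  [ 0  -2   15  6  |  -4 ]
  [ 3   1  -18  0  |   0 ]
  [ 1   0   -3  0  |   0 ]
R3 ← R3 − 3·R1
  [ 1   0  -3   1  |  -1 ]
  [ 0  -2  15   6  |  -4 ]
  [ 0   1  -9  -3  |   3 ]
  [ 1   0  -3   0  |   0 ]
R4 ← R4 − R1
  [ 1   0  -3   1  |  -1 ]
  [ 0  -2  15   6  |  -4 ]
  [ 0   1  -9  -3  |   3 ]
  [ 0   0   0  -1  |   1 ]
R2 ← -1/2·R2
  [ 1  0     -3   1  |  -1 ]
  [ 0  1  -15/2  -3  |   2 ]
  [ 0  1     -9  -3  |   3 ]
  [ 0  0      0  -1  |   1 ]
R3 ← R3 − R2
  [ 1  0     -3   1  |  -1 ]
  [ 0  1  -15/2  -3  |   2 ]
  [ 0  0   -3/2   0  |   1 ]
  [ 0  0      0  -1  |   1 ]
R3 ← -2/3·R3
  [ 1  0     -3   1  |    -1 ]
  [ 0  1  -15/2  -3  |     2 ]
  [ 0  0      1   0  |  -2/3 ]
  [ 0  0      0  -1  |     1 ]
R4 ← -1·R4
  [ 1  0     -3   1  |    -1 ]
  [ 0  1  -15/2  -3  |     2 ]
  [ 0  0      1   0  |  -2/3 ]
  [ 0  0      0   1  |    -1 ]
R2 ← R2 + 3·R4
  [ 1  0     -3  1  |    -1 ]
  [ 0  1  -15/2  0  |    -1 ]
  [ 0  0      1  0  |  -2/3 ]
  [ 0  0      0  1  |    -1 ]
R1 ← R1 − R4
  [ 1  0     -3  0  |     0 ]
  [ 0  1  -15/2  0  |    -1 ]
  [ 0  0      1  0  |  -2/3 ]
  [ 0  0      0  1  |    -1 ]
R2 ← R2 + 15/2·R3
  [ 1  0  -3  0  |     0 ]
  [ 0  1   0  0  |    -6 ]
  [ 0  0   1  0  |  -2/3 ]
  [ 0  0   0  1  |    -1 ]
R1 ← R1 + 3·R3
  [ 1  0  0  0  |    -2 ]
  [ 0  1  0  0  |    -6 ]
  [ 0  0  1  0  |  -2/3 ]
  [ 0  0  0  1  |    -1 ]
Reading off the last column: a = -2, b = -6, c = -2/3, d = -1.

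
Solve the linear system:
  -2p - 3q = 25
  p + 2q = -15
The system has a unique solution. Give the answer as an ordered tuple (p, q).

Form the augmented matrix and row-reduce:
  [ -2  -3  |   25 ]
  [  1   2  |  -15 ]
Multiply r1 by -1/2.
  [ 1  3/2  |  -25/2 ]
  [ 1    2  |    -15 ]
Subtract r1 from r2.
  [ 1  3/2  |  -25/2 ]
  [ 0  1/2  |   -5/2 ]
Multiply r2 by 2.
  [ 1  3/2  |  -25/2 ]
  [ 0    1  |     -5 ]
Subtract 3/2 times r2 from r1.
  [ 1  0  |  -5 ]
  [ 0  1  |  -5 ]
Reading off the last column: p = -5, q = -5.

(-5, -5)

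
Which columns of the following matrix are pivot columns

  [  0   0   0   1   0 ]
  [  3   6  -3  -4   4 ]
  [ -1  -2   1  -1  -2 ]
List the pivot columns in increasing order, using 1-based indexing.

r1 <=> r2
  [  3   6  -3  -4   4 ]
  [  0   0   0   1   0 ]
  [ -1  -2   1  -1  -2 ]
r1 → 1/3·r1
  [  1   2  -1  -4/3  4/3 ]
  [  0   0   0     1    0 ]
  [ -1  -2   1    -1   -2 ]
r3 → r3 + r1
  [ 1  2  -1  -4/3   4/3 ]
  [ 0  0   0     1     0 ]
  [ 0  0   0  -7/3  -2/3 ]
r3 → r3 + 7/3·r2
  [ 1  2  -1  -4/3   4/3 ]
  [ 0  0   0     1     0 ]
  [ 0  0   0     0  -2/3 ]
r3 → -3/2·r3
  [ 1  2  -1  -4/3  4/3 ]
  [ 0  0   0     1    0 ]
  [ 0  0   0     0    1 ]
r1 → r1 − 4/3·r3
  [ 1  2  -1  -4/3  0 ]
  [ 0  0   0     1  0 ]
  [ 0  0   0     0  1 ]
r1 → r1 + 4/3·r2
  [ 1  2  -1  0  0 ]
  [ 0  0   0  1  0 ]
  [ 0  0   0  0  1 ]
Pivot columns are the columns containing a leading 1.

1, 4, 5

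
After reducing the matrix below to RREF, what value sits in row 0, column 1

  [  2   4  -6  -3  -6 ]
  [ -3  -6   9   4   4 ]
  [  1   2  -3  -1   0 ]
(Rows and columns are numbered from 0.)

2

r1 := 1/2·r1
  [  1   2  -3  -3/2  -3 ]
  [ -3  -6   9     4   4 ]
  [  1   2  -3    -1   0 ]
r2 := r2 + 3·r1
  [ 1  2  -3  -3/2  -3 ]
  [ 0  0   0  -1/2  -5 ]
  [ 1  2  -3    -1   0 ]
r3 := r3 − r1
  [ 1  2  -3  -3/2  -3 ]
  [ 0  0   0  -1/2  -5 ]
  [ 0  0   0   1/2   3 ]
r2 := -2·r2
  [ 1  2  -3  -3/2  -3 ]
  [ 0  0   0     1  10 ]
  [ 0  0   0   1/2   3 ]
r3 := r3 − 1/2·r2
  [ 1  2  -3  -3/2  -3 ]
  [ 0  0   0     1  10 ]
  [ 0  0   0     0  -2 ]
r3 := -1/2·r3
  [ 1  2  -3  -3/2  -3 ]
  [ 0  0   0     1  10 ]
  [ 0  0   0     0   1 ]
r2 := r2 − 10·r3
  [ 1  2  -3  -3/2  -3 ]
  [ 0  0   0     1   0 ]
  [ 0  0   0     0   1 ]
r1 := r1 + 3·r3
  [ 1  2  -3  -3/2  0 ]
  [ 0  0   0     1  0 ]
  [ 0  0   0     0  1 ]
r1 := r1 + 3/2·r2
  [ 1  2  -3  0  0 ]
  [ 0  0   0  1  0 ]
  [ 0  0   0  0  1 ]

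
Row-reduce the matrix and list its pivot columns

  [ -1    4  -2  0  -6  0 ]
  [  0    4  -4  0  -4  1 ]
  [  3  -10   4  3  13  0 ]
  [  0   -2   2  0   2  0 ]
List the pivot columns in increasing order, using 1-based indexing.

1, 2, 4, 6

R1 -> -1·R1
  [ 1   -4   2  0   6  0 ]
  [ 0    4  -4  0  -4  1 ]
  [ 3  -10   4  3  13  0 ]
  [ 0   -2   2  0   2  0 ]
R3 -> R3 − 3·R1
  [ 1  -4   2  0   6  0 ]
  [ 0   4  -4  0  -4  1 ]
  [ 0   2  -2  3  -5  0 ]
  [ 0  -2   2  0   2  0 ]
R2 -> 1/4·R2
  [ 1  -4   2  0   6    0 ]
  [ 0   1  -1  0  -1  1/4 ]
  [ 0   2  -2  3  -5    0 ]
  [ 0  -2   2  0   2    0 ]
R3 -> R3 − 2·R2
  [ 1  -4   2  0   6     0 ]
  [ 0   1  -1  0  -1   1/4 ]
  [ 0   0   0  3  -3  -1/2 ]
  [ 0  -2   2  0   2     0 ]
R4 -> R4 + 2·R2
  [ 1  -4   2  0   6     0 ]
  [ 0   1  -1  0  -1   1/4 ]
  [ 0   0   0  3  -3  -1/2 ]
  [ 0   0   0  0   0   1/2 ]
R3 -> 1/3·R3
  [ 1  -4   2  0   6     0 ]
  [ 0   1  -1  0  -1   1/4 ]
  [ 0   0   0  1  -1  -1/6 ]
  [ 0   0   0  0   0   1/2 ]
R4 -> 2·R4
  [ 1  -4   2  0   6     0 ]
  [ 0   1  -1  0  -1   1/4 ]
  [ 0   0   0  1  -1  -1/6 ]
  [ 0   0   0  0   0     1 ]
R3 -> R3 + 1/6·R4
  [ 1  -4   2  0   6    0 ]
  [ 0   1  -1  0  -1  1/4 ]
  [ 0   0   0  1  -1    0 ]
  [ 0   0   0  0   0    1 ]
R2 -> R2 − 1/4·R4
  [ 1  -4   2  0   6  0 ]
  [ 0   1  -1  0  -1  0 ]
  [ 0   0   0  1  -1  0 ]
  [ 0   0   0  0   0  1 ]
R1 -> R1 + 4·R2
  [ 1  0  -2  0   2  0 ]
  [ 0  1  -1  0  -1  0 ]
  [ 0  0   0  1  -1  0 ]
  [ 0  0   0  0   0  1 ]
Pivot columns are the columns containing a leading 1.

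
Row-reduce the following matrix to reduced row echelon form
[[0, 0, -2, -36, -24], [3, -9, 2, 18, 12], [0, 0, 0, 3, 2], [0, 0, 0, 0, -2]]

Swap ρ1 and ρ2.
  [ 3  -9   2   18   12 ]
  [ 0   0  -2  -36  -24 ]
  [ 0   0   0    3    2 ]
  [ 0   0   0    0   -2 ]
Multiply ρ1 by 1/3.
  [ 1  -3  2/3    6    4 ]
  [ 0   0   -2  -36  -24 ]
  [ 0   0    0    3    2 ]
  [ 0   0    0    0   -2 ]
Multiply ρ2 by -1/2.
  [ 1  -3  2/3   6   4 ]
  [ 0   0    1  18  12 ]
  [ 0   0    0   3   2 ]
  [ 0   0    0   0  -2 ]
Multiply ρ3 by 1/3.
  [ 1  -3  2/3   6    4 ]
  [ 0   0    1  18   12 ]
  [ 0   0    0   1  2/3 ]
  [ 0   0    0   0   -2 ]
Multiply ρ4 by -1/2.
  [ 1  -3  2/3   6    4 ]
  [ 0   0    1  18   12 ]
  [ 0   0    0   1  2/3 ]
  [ 0   0    0   0    1 ]
Subtract 2/3 times ρ4 from ρ3.
  [ 1  -3  2/3   6   4 ]
  [ 0   0    1  18  12 ]
  [ 0   0    0   1   0 ]
  [ 0   0    0   0   1 ]
Subtract 12 times ρ4 from ρ2.
  [ 1  -3  2/3   6  4 ]
  [ 0   0    1  18  0 ]
  [ 0   0    0   1  0 ]
  [ 0   0    0   0  1 ]
Subtract 4 times ρ4 from ρ1.
  [ 1  -3  2/3   6  0 ]
  [ 0   0    1  18  0 ]
  [ 0   0    0   1  0 ]
  [ 0   0    0   0  1 ]
Subtract 18 times ρ3 from ρ2.
  [ 1  -3  2/3  6  0 ]
  [ 0   0    1  0  0 ]
  [ 0   0    0  1  0 ]
  [ 0   0    0  0  1 ]
Subtract 6 times ρ3 from ρ1.
  [ 1  -3  2/3  0  0 ]
  [ 0   0    1  0  0 ]
  [ 0   0    0  1  0 ]
  [ 0   0    0  0  1 ]
Subtract 2/3 times ρ2 from ρ1.
  [ 1  -3  0  0  0 ]
  [ 0   0  1  0  0 ]
  [ 0   0  0  1  0 ]
  [ 0   0  0  0  1 ]

[[1, -3, 0, 0, 0], [0, 0, 1, 0, 0], [0, 0, 0, 1, 0], [0, 0, 0, 0, 1]]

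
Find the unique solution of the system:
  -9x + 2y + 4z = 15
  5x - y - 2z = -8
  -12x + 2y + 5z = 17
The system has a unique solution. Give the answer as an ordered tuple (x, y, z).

Form the augmented matrix and row-reduce:
  [  -9   2   4  |  15 ]
  [   5  -1  -2  |  -8 ]
  [ -12   2   5  |  17 ]
Multiply r1 by -1/9.
  [   1  -2/9  -4/9  |  -5/3 ]
  [   5    -1    -2  |    -8 ]
  [ -12     2     5  |    17 ]
Subtract 5 times r1 from r2.
  [   1  -2/9  -4/9  |  -5/3 ]
  [   0   1/9   2/9  |   1/3 ]
  [ -12     2     5  |    17 ]
Add 12 times r1 to r3.
  [ 1  -2/9  -4/9  |  -5/3 ]
  [ 0   1/9   2/9  |   1/3 ]
  [ 0  -2/3  -1/3  |    -3 ]
Multiply r2 by 9.
  [ 1  -2/9  -4/9  |  -5/3 ]
  [ 0     1     2  |     3 ]
  [ 0  -2/3  -1/3  |    -3 ]
Add 2/3 times r2 to r3.
  [ 1  -2/9  -4/9  |  -5/3 ]
  [ 0     1     2  |     3 ]
  [ 0     0     1  |    -1 ]
Subtract 2 times r3 from r2.
  [ 1  -2/9  -4/9  |  -5/3 ]
  [ 0     1     0  |     5 ]
  [ 0     0     1  |    -1 ]
Add 4/9 times r3 to r1.
  [ 1  -2/9  0  |  -19/9 ]
  [ 0     1  0  |      5 ]
  [ 0     0  1  |     -1 ]
Add 2/9 times r2 to r1.
  [ 1  0  0  |  -1 ]
  [ 0  1  0  |   5 ]
  [ 0  0  1  |  -1 ]
Reading off the last column: x = -1, y = 5, z = -1.

(-1, 5, -1)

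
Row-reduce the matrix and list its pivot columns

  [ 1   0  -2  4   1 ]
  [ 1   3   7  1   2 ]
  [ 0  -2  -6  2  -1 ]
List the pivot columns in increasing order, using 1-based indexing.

1, 2, 5

R2 ← R2 − R1
R2 ← 1/3·R2
R3 ← R3 + 2·R2
R3 ← -3·R3
R2 ← R2 − 1/3·R3
R1 ← R1 − R3
Pivot columns are the columns containing a leading 1.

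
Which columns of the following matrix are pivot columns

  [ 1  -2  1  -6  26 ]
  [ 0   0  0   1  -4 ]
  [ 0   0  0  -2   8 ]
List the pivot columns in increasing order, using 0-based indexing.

R3 → R3 + 2·R2
  [ 1  -2  1  -6  26 ]
  [ 0   0  0   1  -4 ]
  [ 0   0  0   0   0 ]
R1 → R1 + 6·R2
  [ 1  -2  1  0   2 ]
  [ 0   0  0  1  -4 ]
  [ 0   0  0  0   0 ]
Pivot columns are the columns containing a leading 1.

0, 3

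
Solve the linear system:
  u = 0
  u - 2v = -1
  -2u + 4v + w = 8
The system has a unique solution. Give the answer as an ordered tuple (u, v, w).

Form the augmented matrix and row-reduce:
  [  1   0  0  |   0 ]
  [  1  -2  0  |  -1 ]
  [ -2   4  1  |   8 ]
r2 -> r2 − r1
  [  1   0  0  |   0 ]
  [  0  -2  0  |  -1 ]
  [ -2   4  1  |   8 ]
r3 -> r3 + 2·r1
  [ 1   0  0  |   0 ]
  [ 0  -2  0  |  -1 ]
  [ 0   4  1  |   8 ]
r2 -> -1/2·r2
  [ 1  0  0  |    0 ]
  [ 0  1  0  |  1/2 ]
  [ 0  4  1  |    8 ]
r3 -> r3 − 4·r2
  [ 1  0  0  |    0 ]
  [ 0  1  0  |  1/2 ]
  [ 0  0  1  |    6 ]
Reading off the last column: u = 0, v = 1/2, w = 6.

(0, 1/2, 6)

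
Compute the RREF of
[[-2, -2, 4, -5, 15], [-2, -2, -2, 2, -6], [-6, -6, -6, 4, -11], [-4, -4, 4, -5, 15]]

[[1, 1, 0, 0, 0], [0, 0, 1, 0, 0], [0, 0, 0, 1, 0], [0, 0, 0, 0, 1]]

Multiply r1 by -1/2.
  [  1   1  -2  5/2  -15/2 ]
  [ -2  -2  -2    2     -6 ]
  [ -6  -6  -6    4    -11 ]
  [ -4  -4   4   -5     15 ]
Add 2 times r1 to r2.
  [  1   1  -2  5/2  -15/2 ]
  [  0   0  -6    7    -21 ]
  [ -6  -6  -6    4    -11 ]
  [ -4  -4   4   -5     15 ]
Add 6 times r1 to r3.
  [  1   1   -2  5/2  -15/2 ]
  [  0   0   -6    7    -21 ]
  [  0   0  -18   19    -56 ]
  [ -4  -4    4   -5     15 ]
Add 4 times r1 to r4.
  [ 1  1   -2  5/2  -15/2 ]
  [ 0  0   -6    7    -21 ]
  [ 0  0  -18   19    -56 ]
  [ 0  0   -4    5    -15 ]
Multiply r2 by -1/6.
  [ 1  1   -2   5/2  -15/2 ]
  [ 0  0    1  -7/6    7/2 ]
  [ 0  0  -18    19    -56 ]
  [ 0  0   -4     5    -15 ]
Add 18 times r2 to r3.
  [ 1  1  -2   5/2  -15/2 ]
  [ 0  0   1  -7/6    7/2 ]
  [ 0  0   0    -2      7 ]
  [ 0  0  -4     5    -15 ]
Add 4 times r2 to r4.
  [ 1  1  -2   5/2  -15/2 ]
  [ 0  0   1  -7/6    7/2 ]
  [ 0  0   0    -2      7 ]
  [ 0  0   0   1/3     -1 ]
Multiply r3 by -1/2.
  [ 1  1  -2   5/2  -15/2 ]
  [ 0  0   1  -7/6    7/2 ]
  [ 0  0   0     1   -7/2 ]
  [ 0  0   0   1/3     -1 ]
Subtract 1/3 times r3 from r4.
  [ 1  1  -2   5/2  -15/2 ]
  [ 0  0   1  -7/6    7/2 ]
  [ 0  0   0     1   -7/2 ]
  [ 0  0   0     0    1/6 ]
Multiply r4 by 6.
  [ 1  1  -2   5/2  -15/2 ]
  [ 0  0   1  -7/6    7/2 ]
  [ 0  0   0     1   -7/2 ]
  [ 0  0   0     0      1 ]
Add 7/2 times r4 to r3.
  [ 1  1  -2   5/2  -15/2 ]
  [ 0  0   1  -7/6    7/2 ]
  [ 0  0   0     1      0 ]
  [ 0  0   0     0      1 ]
Subtract 7/2 times r4 from r2.
  [ 1  1  -2   5/2  -15/2 ]
  [ 0  0   1  -7/6      0 ]
  [ 0  0   0     1      0 ]
  [ 0  0   0     0      1 ]
Add 15/2 times r4 to r1.
  [ 1  1  -2   5/2  0 ]
  [ 0  0   1  -7/6  0 ]
  [ 0  0   0     1  0 ]
  [ 0  0   0     0  1 ]
Add 7/6 times r3 to r2.
  [ 1  1  -2  5/2  0 ]
  [ 0  0   1    0  0 ]
  [ 0  0   0    1  0 ]
  [ 0  0   0    0  1 ]
Subtract 5/2 times r3 from r1.
  [ 1  1  -2  0  0 ]
  [ 0  0   1  0  0 ]
  [ 0  0   0  1  0 ]
  [ 0  0   0  0  1 ]
Add 2 times r2 to r1.
  [ 1  1  0  0  0 ]
  [ 0  0  1  0  0 ]
  [ 0  0  0  1  0 ]
  [ 0  0  0  0  1 ]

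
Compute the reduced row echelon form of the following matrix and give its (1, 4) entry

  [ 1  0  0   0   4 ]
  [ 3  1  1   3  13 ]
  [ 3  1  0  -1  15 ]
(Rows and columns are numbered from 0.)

Subtract 3 times ρ1 from ρ2.
  [ 1  0  0   0   4 ]
  [ 0  1  1   3   1 ]
  [ 3  1  0  -1  15 ]
Subtract 3 times ρ1 from ρ3.
  [ 1  0  0   0  4 ]
  [ 0  1  1   3  1 ]
  [ 0  1  0  -1  3 ]
Subtract ρ2 from ρ3.
  [ 1  0   0   0  4 ]
  [ 0  1   1   3  1 ]
  [ 0  0  -1  -4  2 ]
Multiply ρ3 by -1.
  [ 1  0  0  0   4 ]
  [ 0  1  1  3   1 ]
  [ 0  0  1  4  -2 ]
Subtract ρ3 from ρ2.
  [ 1  0  0   0   4 ]
  [ 0  1  0  -1   3 ]
  [ 0  0  1   4  -2 ]

3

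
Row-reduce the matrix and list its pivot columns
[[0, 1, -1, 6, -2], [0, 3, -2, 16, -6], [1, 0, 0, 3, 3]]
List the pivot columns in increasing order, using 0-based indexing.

0, 1, 2

ρ1 <-> ρ3
  [ 1  0   0   3   3 ]
  [ 0  3  -2  16  -6 ]
  [ 0  1  -1   6  -2 ]
ρ2 → 1/3·ρ2
  [ 1  0     0     3   3 ]
  [ 0  1  -2/3  16/3  -2 ]
  [ 0  1    -1     6  -2 ]
ρ3 → ρ3 − ρ2
  [ 1  0     0     3   3 ]
  [ 0  1  -2/3  16/3  -2 ]
  [ 0  0  -1/3   2/3   0 ]
ρ3 → -3·ρ3
  [ 1  0     0     3   3 ]
  [ 0  1  -2/3  16/3  -2 ]
  [ 0  0     1    -2   0 ]
ρ2 → ρ2 + 2/3·ρ3
  [ 1  0  0   3   3 ]
  [ 0  1  0   4  -2 ]
  [ 0  0  1  -2   0 ]
Pivot columns are the columns containing a leading 1.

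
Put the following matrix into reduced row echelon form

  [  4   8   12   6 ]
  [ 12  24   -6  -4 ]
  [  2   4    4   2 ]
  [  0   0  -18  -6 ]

[[1, 2, 0, 0], [0, 0, 1, 0], [0, 0, 0, 1], [0, 0, 0, 0]]

R1 ← 1/4·R1
R2 ← R2 − 12·R1
R3 ← R3 − 2·R1
R2 ← -1/42·R2
R3 ← R3 + 2·R2
R4 ← R4 + 18·R2
R3 ← 21·R3
R4 ← R4 − 24/7·R3
R2 ← R2 − 11/21·R3
R1 ← R1 − 3/2·R3
R1 ← R1 − 3·R2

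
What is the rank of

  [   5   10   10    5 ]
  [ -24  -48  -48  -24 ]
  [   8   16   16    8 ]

R1 := 1/5·R1
  [   1    2    2    1 ]
  [ -24  -48  -48  -24 ]
  [   8   16   16    8 ]
R2 := R2 + 24·R1
  [ 1   2   2  1 ]
  [ 0   0   0  0 ]
  [ 8  16  16  8 ]
R3 := R3 − 8·R1
  [ 1  2  2  1 ]
  [ 0  0  0  0 ]
  [ 0  0  0  0 ]
The reduced form has 1 nonzero row.

rank = 1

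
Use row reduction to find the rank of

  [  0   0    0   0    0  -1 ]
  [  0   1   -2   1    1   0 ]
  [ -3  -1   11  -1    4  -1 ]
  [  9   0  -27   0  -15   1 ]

rank = 3

Swap r1 and r3.
  [ -3  -1   11  -1    4  -1 ]
  [  0   1   -2   1    1   0 ]
  [  0   0    0   0    0  -1 ]
  [  9   0  -27   0  -15   1 ]
Multiply r1 by -1/3.
  [ 1  1/3  -11/3  1/3  -4/3  1/3 ]
  [ 0    1     -2    1     1    0 ]
  [ 0    0      0    0     0   -1 ]
  [ 9    0    -27    0   -15    1 ]
Subtract 9 times r1 from r4.
  [ 1  1/3  -11/3  1/3  -4/3  1/3 ]
  [ 0    1     -2    1     1    0 ]
  [ 0    0      0    0     0   -1 ]
  [ 0   -3      6   -3    -3   -2 ]
Add 3 times r2 to r4.
  [ 1  1/3  -11/3  1/3  -4/3  1/3 ]
  [ 0    1     -2    1     1    0 ]
  [ 0    0      0    0     0   -1 ]
  [ 0    0      0    0     0   -2 ]
Multiply r3 by -1.
  [ 1  1/3  -11/3  1/3  -4/3  1/3 ]
  [ 0    1     -2    1     1    0 ]
  [ 0    0      0    0     0    1 ]
  [ 0    0      0    0     0   -2 ]
Add 2 times r3 to r4.
  [ 1  1/3  -11/3  1/3  -4/3  1/3 ]
  [ 0    1     -2    1     1    0 ]
  [ 0    0      0    0     0    1 ]
  [ 0    0      0    0     0    0 ]
Subtract 1/3 times r3 from r1.
  [ 1  1/3  -11/3  1/3  -4/3  0 ]
  [ 0    1     -2    1     1  0 ]
  [ 0    0      0    0     0  1 ]
  [ 0    0      0    0     0  0 ]
Subtract 1/3 times r2 from r1.
  [ 1  0  -3  0  -5/3  0 ]
  [ 0  1  -2  1     1  0 ]
  [ 0  0   0  0     0  1 ]
  [ 0  0   0  0     0  0 ]
The reduced form has 3 nonzero rows.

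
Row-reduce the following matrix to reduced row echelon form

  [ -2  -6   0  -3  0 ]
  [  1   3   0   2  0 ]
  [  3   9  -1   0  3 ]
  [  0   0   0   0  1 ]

[[1, 3, 0, 0, 0], [0, 0, 1, 0, 0], [0, 0, 0, 1, 0], [0, 0, 0, 0, 1]]

ρ1 := -1/2·ρ1
  [ 1  3   0  3/2  0 ]
  [ 1  3   0    2  0 ]
  [ 3  9  -1    0  3 ]
  [ 0  0   0    0  1 ]
ρ2 := ρ2 − ρ1
  [ 1  3   0  3/2  0 ]
  [ 0  0   0  1/2  0 ]
  [ 3  9  -1    0  3 ]
  [ 0  0   0    0  1 ]
ρ3 := ρ3 − 3·ρ1
  [ 1  3   0   3/2  0 ]
  [ 0  0   0   1/2  0 ]
  [ 0  0  -1  -9/2  3 ]
  [ 0  0   0     0  1 ]
ρ2 <-> ρ3
  [ 1  3   0   3/2  0 ]
  [ 0  0  -1  -9/2  3 ]
  [ 0  0   0   1/2  0 ]
  [ 0  0   0     0  1 ]
ρ2 := -1·ρ2
  [ 1  3  0  3/2   0 ]
  [ 0  0  1  9/2  -3 ]
  [ 0  0  0  1/2   0 ]
  [ 0  0  0    0   1 ]
ρ3 := 2·ρ3
  [ 1  3  0  3/2   0 ]
  [ 0  0  1  9/2  -3 ]
  [ 0  0  0    1   0 ]
  [ 0  0  0    0   1 ]
ρ2 := ρ2 + 3·ρ4
  [ 1  3  0  3/2  0 ]
  [ 0  0  1  9/2  0 ]
  [ 0  0  0    1  0 ]
  [ 0  0  0    0  1 ]
ρ2 := ρ2 − 9/2·ρ3
  [ 1  3  0  3/2  0 ]
  [ 0  0  1    0  0 ]
  [ 0  0  0    1  0 ]
  [ 0  0  0    0  1 ]
ρ1 := ρ1 − 3/2·ρ3
  [ 1  3  0  0  0 ]
  [ 0  0  1  0  0 ]
  [ 0  0  0  1  0 ]
  [ 0  0  0  0  1 ]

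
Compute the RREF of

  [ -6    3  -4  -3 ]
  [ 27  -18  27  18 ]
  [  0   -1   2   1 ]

R1 := -1/6·R1
  [  1  -1/2  2/3  1/2 ]
  [ 27   -18   27   18 ]
  [  0    -1    2    1 ]
R2 := R2 − 27·R1
  [ 1  -1/2  2/3  1/2 ]
  [ 0  -9/2    9  9/2 ]
  [ 0    -1    2    1 ]
R2 := -2/9·R2
  [ 1  -1/2  2/3  1/2 ]
  [ 0     1   -2   -1 ]
  [ 0    -1    2    1 ]
R3 := R3 + R2
  [ 1  -1/2  2/3  1/2 ]
  [ 0     1   -2   -1 ]
  [ 0     0    0    0 ]
R1 := R1 + 1/2·R2
  [ 1  0  -1/3   0 ]
  [ 0  1    -2  -1 ]
  [ 0  0     0   0 ]

[[1, 0, -1/3, 0], [0, 1, -2, -1], [0, 0, 0, 0]]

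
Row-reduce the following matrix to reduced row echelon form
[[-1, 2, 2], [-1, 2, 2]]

r1 := -1·r1
  [  1  -2  -2 ]
  [ -1   2   2 ]
r2 := r2 + r1
  [ 1  -2  -2 ]
  [ 0   0   0 ]

[[1, -2, -2], [0, 0, 0]]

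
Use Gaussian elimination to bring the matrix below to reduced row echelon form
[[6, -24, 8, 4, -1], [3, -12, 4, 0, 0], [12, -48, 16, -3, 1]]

R1 ← 1/6·R1
  [  1   -4  4/3  2/3  -1/6 ]
  [  3  -12    4    0     0 ]
  [ 12  -48   16   -3     1 ]
R2 ← R2 − 3·R1
  [  1   -4  4/3  2/3  -1/6 ]
  [  0    0    0   -2   1/2 ]
  [ 12  -48   16   -3     1 ]
R3 ← R3 − 12·R1
  [ 1  -4  4/3  2/3  -1/6 ]
  [ 0   0    0   -2   1/2 ]
  [ 0   0    0  -11     3 ]
R2 ← -1/2·R2
  [ 1  -4  4/3  2/3  -1/6 ]
  [ 0   0    0    1  -1/4 ]
  [ 0   0    0  -11     3 ]
R3 ← R3 + 11·R2
  [ 1  -4  4/3  2/3  -1/6 ]
  [ 0   0    0    1  -1/4 ]
  [ 0   0    0    0   1/4 ]
R3 ← 4·R3
  [ 1  -4  4/3  2/3  -1/6 ]
  [ 0   0    0    1  -1/4 ]
  [ 0   0    0    0     1 ]
R2 ← R2 + 1/4·R3
  [ 1  -4  4/3  2/3  -1/6 ]
  [ 0   0    0    1     0 ]
  [ 0   0    0    0     1 ]
R1 ← R1 + 1/6·R3
  [ 1  -4  4/3  2/3  0 ]
  [ 0   0    0    1  0 ]
  [ 0   0    0    0  1 ]
R1 ← R1 − 2/3·R2
  [ 1  -4  4/3  0  0 ]
  [ 0   0    0  1  0 ]
  [ 0   0    0  0  1 ]

[[1, -4, 4/3, 0, 0], [0, 0, 0, 1, 0], [0, 0, 0, 0, 1]]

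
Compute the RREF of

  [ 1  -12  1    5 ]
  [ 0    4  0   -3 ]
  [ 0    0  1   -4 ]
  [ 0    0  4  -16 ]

[[1, 0, 0, 0], [0, 1, 0, -3/4], [0, 0, 1, -4], [0, 0, 0, 0]]

ρ2 := 1/4·ρ2
ρ4 := ρ4 − 4·ρ3
ρ1 := ρ1 − ρ3
ρ1 := ρ1 + 12·ρ2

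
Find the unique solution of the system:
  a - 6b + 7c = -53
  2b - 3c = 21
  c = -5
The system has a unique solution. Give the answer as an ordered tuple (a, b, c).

(0, 3, -5)

Form the augmented matrix and row-reduce:
  [ 1  -6   7  |  -53 ]
  [ 0   2  -3  |   21 ]
  [ 0   0   1  |   -5 ]
R2 := 1/2·R2
  [ 1  -6     7  |   -53 ]
  [ 0   1  -3/2  |  21/2 ]
  [ 0   0     1  |    -5 ]
R2 := R2 + 3/2·R3
  [ 1  -6  7  |  -53 ]
  [ 0   1  0  |    3 ]
  [ 0   0  1  |   -5 ]
R1 := R1 − 7·R3
  [ 1  -6  0  |  -18 ]
  [ 0   1  0  |    3 ]
  [ 0   0  1  |   -5 ]
R1 := R1 + 6·R2
  [ 1  0  0  |   0 ]
  [ 0  1  0  |   3 ]
  [ 0  0  1  |  -5 ]
Reading off the last column: a = 0, b = 3, c = -5.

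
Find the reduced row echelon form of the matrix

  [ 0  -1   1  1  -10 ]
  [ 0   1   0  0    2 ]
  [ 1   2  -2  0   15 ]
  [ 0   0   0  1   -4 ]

ρ1 <=> ρ3
  [ 1   2  -2  0   15 ]
  [ 0   1   0  0    2 ]
  [ 0  -1   1  1  -10 ]
  [ 0   0   0  1   -4 ]
ρ3 → ρ3 + ρ2
  [ 1  2  -2  0  15 ]
  [ 0  1   0  0   2 ]
  [ 0  0   1  1  -8 ]
  [ 0  0   0  1  -4 ]
ρ3 → ρ3 − ρ4
  [ 1  2  -2  0  15 ]
  [ 0  1   0  0   2 ]
  [ 0  0   1  0  -4 ]
  [ 0  0   0  1  -4 ]
ρ1 → ρ1 + 2·ρ3
  [ 1  2  0  0   7 ]
  [ 0  1  0  0   2 ]
  [ 0  0  1  0  -4 ]
  [ 0  0  0  1  -4 ]
ρ1 → ρ1 − 2·ρ2
  [ 1  0  0  0   3 ]
  [ 0  1  0  0   2 ]
  [ 0  0  1  0  -4 ]
  [ 0  0  0  1  -4 ]

[[1, 0, 0, 0, 3], [0, 1, 0, 0, 2], [0, 0, 1, 0, -4], [0, 0, 0, 1, -4]]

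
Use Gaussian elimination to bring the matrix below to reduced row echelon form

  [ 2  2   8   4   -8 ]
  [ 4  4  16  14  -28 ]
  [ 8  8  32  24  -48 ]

[[1, 1, 4, 0, 0], [0, 0, 0, 1, -2], [0, 0, 0, 0, 0]]

r1 → 1/2·r1
  [ 1  1   4   2   -4 ]
  [ 4  4  16  14  -28 ]
  [ 8  8  32  24  -48 ]
r2 → r2 − 4·r1
  [ 1  1   4   2   -4 ]
  [ 0  0   0   6  -12 ]
  [ 8  8  32  24  -48 ]
r3 → r3 − 8·r1
  [ 1  1  4  2   -4 ]
  [ 0  0  0  6  -12 ]
  [ 0  0  0  8  -16 ]
r2 → 1/6·r2
  [ 1  1  4  2   -4 ]
  [ 0  0  0  1   -2 ]
  [ 0  0  0  8  -16 ]
r3 → r3 − 8·r2
  [ 1  1  4  2  -4 ]
  [ 0  0  0  1  -2 ]
  [ 0  0  0  0   0 ]
r1 → r1 − 2·r2
  [ 1  1  4  0   0 ]
  [ 0  0  0  1  -2 ]
  [ 0  0  0  0   0 ]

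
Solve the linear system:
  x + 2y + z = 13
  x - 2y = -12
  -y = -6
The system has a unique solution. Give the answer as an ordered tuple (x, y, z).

(0, 6, 1)

Form the augmented matrix and row-reduce:
  [ 1   2  1  |   13 ]
  [ 1  -2  0  |  -12 ]
  [ 0  -1  0  |   -6 ]
Subtract ρ1 from ρ2.
Multiply ρ2 by -1/4.
Add ρ2 to ρ3.
Multiply ρ3 by 4.
Subtract 1/4 times ρ3 from ρ2.
Subtract ρ3 from ρ1.
Subtract 2 times ρ2 from ρ1.
Reading off the last column: x = 0, y = 6, z = 1.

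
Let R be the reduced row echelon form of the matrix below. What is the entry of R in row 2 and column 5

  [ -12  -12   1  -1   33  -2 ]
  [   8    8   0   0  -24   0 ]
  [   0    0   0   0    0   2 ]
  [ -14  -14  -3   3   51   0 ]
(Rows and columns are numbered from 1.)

R1 -> -1/12·R1
  [   1    1  -1/12  1/12  -11/4  1/6 ]
  [   8    8      0     0    -24    0 ]
  [   0    0      0     0      0    2 ]
  [ -14  -14     -3     3     51    0 ]
R2 -> R2 − 8·R1
  [   1    1  -1/12  1/12  -11/4   1/6 ]
  [   0    0    2/3  -2/3     -2  -4/3 ]
  [   0    0      0     0      0     2 ]
  [ -14  -14     -3     3     51     0 ]
R4 -> R4 + 14·R1
  [ 1  1  -1/12  1/12  -11/4   1/6 ]
  [ 0  0    2/3  -2/3     -2  -4/3 ]
  [ 0  0      0     0      0     2 ]
  [ 0  0  -25/6  25/6   25/2   7/3 ]
R2 -> 3/2·R2
  [ 1  1  -1/12  1/12  -11/4  1/6 ]
  [ 0  0      1    -1     -3   -2 ]
  [ 0  0      0     0      0    2 ]
  [ 0  0  -25/6  25/6   25/2  7/3 ]
R4 -> R4 + 25/6·R2
  [ 1  1  -1/12  1/12  -11/4  1/6 ]
  [ 0  0      1    -1     -3   -2 ]
  [ 0  0      0     0      0    2 ]
  [ 0  0      0     0      0   -6 ]
R3 -> 1/2·R3
  [ 1  1  -1/12  1/12  -11/4  1/6 ]
  [ 0  0      1    -1     -3   -2 ]
  [ 0  0      0     0      0    1 ]
  [ 0  0      0     0      0   -6 ]
R4 -> R4 + 6·R3
  [ 1  1  -1/12  1/12  -11/4  1/6 ]
  [ 0  0      1    -1     -3   -2 ]
  [ 0  0      0     0      0    1 ]
  [ 0  0      0     0      0    0 ]
R2 -> R2 + 2·R3
  [ 1  1  -1/12  1/12  -11/4  1/6 ]
  [ 0  0      1    -1     -3    0 ]
  [ 0  0      0     0      0    1 ]
  [ 0  0      0     0      0    0 ]
R1 -> R1 − 1/6·R3
  [ 1  1  -1/12  1/12  -11/4  0 ]
  [ 0  0      1    -1     -3  0 ]
  [ 0  0      0     0      0  1 ]
  [ 0  0      0     0      0  0 ]
R1 -> R1 + 1/12·R2
  [ 1  1  0   0  -3  0 ]
  [ 0  0  1  -1  -3  0 ]
  [ 0  0  0   0   0  1 ]
  [ 0  0  0   0   0  0 ]

-3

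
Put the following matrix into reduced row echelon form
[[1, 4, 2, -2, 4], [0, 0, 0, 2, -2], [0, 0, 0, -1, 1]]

[[1, 4, 2, 0, 2], [0, 0, 0, 1, -1], [0, 0, 0, 0, 0]]

R2 ← 1/2·R2
  [ 1  4  2  -2   4 ]
  [ 0  0  0   1  -1 ]
  [ 0  0  0  -1   1 ]
R3 ← R3 + R2
  [ 1  4  2  -2   4 ]
  [ 0  0  0   1  -1 ]
  [ 0  0  0   0   0 ]
R1 ← R1 + 2·R2
  [ 1  4  2  0   2 ]
  [ 0  0  0  1  -1 ]
  [ 0  0  0  0   0 ]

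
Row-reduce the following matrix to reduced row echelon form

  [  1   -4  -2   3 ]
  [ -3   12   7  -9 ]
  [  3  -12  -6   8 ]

Add 3 times r1 to r2.
  [ 1   -4  -2  3 ]
  [ 0    0   1  0 ]
  [ 3  -12  -6  8 ]
Subtract 3 times r1 from r3.
  [ 1  -4  -2   3 ]
  [ 0   0   1   0 ]
  [ 0   0   0  -1 ]
Multiply r3 by -1.
  [ 1  -4  -2  3 ]
  [ 0   0   1  0 ]
  [ 0   0   0  1 ]
Subtract 3 times r3 from r1.
  [ 1  -4  -2  0 ]
  [ 0   0   1  0 ]
  [ 0   0   0  1 ]
Add 2 times r2 to r1.
  [ 1  -4  0  0 ]
  [ 0   0  1  0 ]
  [ 0   0  0  1 ]

[[1, -4, 0, 0], [0, 0, 1, 0], [0, 0, 0, 1]]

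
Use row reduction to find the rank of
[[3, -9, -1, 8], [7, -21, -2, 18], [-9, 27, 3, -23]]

rank = 3

ρ1 := 1/3·ρ1
ρ2 := ρ2 − 7·ρ1
ρ3 := ρ3 + 9·ρ1
ρ2 := 3·ρ2
ρ2 := ρ2 + 2·ρ3
ρ1 := ρ1 − 8/3·ρ3
ρ1 := ρ1 + 1/3·ρ2
The reduced form has 3 nonzero rows.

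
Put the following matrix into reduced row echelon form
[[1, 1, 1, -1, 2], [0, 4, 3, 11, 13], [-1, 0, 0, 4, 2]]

Add r1 to r3.
  [ 1  1  1  -1   2 ]
  [ 0  4  3  11  13 ]
  [ 0  1  1   3   4 ]
Multiply r2 by 1/4.
  [ 1  1    1    -1     2 ]
  [ 0  1  3/4  11/4  13/4 ]
  [ 0  1    1     3     4 ]
Subtract r2 from r3.
  [ 1  1    1    -1     2 ]
  [ 0  1  3/4  11/4  13/4 ]
  [ 0  0  1/4   1/4   3/4 ]
Multiply r3 by 4.
  [ 1  1    1    -1     2 ]
  [ 0  1  3/4  11/4  13/4 ]
  [ 0  0    1     1     3 ]
Subtract 3/4 times r3 from r2.
  [ 1  1  1  -1  2 ]
  [ 0  1  0   2  1 ]
  [ 0  0  1   1  3 ]
Subtract r3 from r1.
  [ 1  1  0  -2  -1 ]
  [ 0  1  0   2   1 ]
  [ 0  0  1   1   3 ]
Subtract r2 from r1.
  [ 1  0  0  -4  -2 ]
  [ 0  1  0   2   1 ]
  [ 0  0  1   1   3 ]

[[1, 0, 0, -4, -2], [0, 1, 0, 2, 1], [0, 0, 1, 1, 3]]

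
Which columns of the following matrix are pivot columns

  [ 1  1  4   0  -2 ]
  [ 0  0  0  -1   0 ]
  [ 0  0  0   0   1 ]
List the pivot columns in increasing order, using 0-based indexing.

0, 3, 4

r2 := -1·r2
  [ 1  1  4  0  -2 ]
  [ 0  0  0  1   0 ]
  [ 0  0  0  0   1 ]
r1 := r1 + 2·r3
  [ 1  1  4  0  0 ]
  [ 0  0  0  1  0 ]
  [ 0  0  0  0  1 ]
Pivot columns are the columns containing a leading 1.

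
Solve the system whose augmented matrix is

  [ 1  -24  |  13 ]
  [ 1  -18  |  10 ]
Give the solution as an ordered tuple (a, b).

(1, -1/2)

Subtract r1 from r2.
  [ 1  -24  |  13 ]
  [ 0    6  |  -3 ]
Multiply r2 by 1/6.
  [ 1  -24  |    13 ]
  [ 0    1  |  -1/2 ]
Add 24 times r2 to r1.
  [ 1  0  |     1 ]
  [ 0  1  |  -1/2 ]
Reading off the last column: a = 1, b = -1/2.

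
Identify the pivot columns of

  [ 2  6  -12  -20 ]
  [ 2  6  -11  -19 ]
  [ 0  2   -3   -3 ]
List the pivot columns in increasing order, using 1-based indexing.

R1 ← 1/2·R1
  [ 1  3   -6  -10 ]
  [ 2  6  -11  -19 ]
  [ 0  2   -3   -3 ]
R2 ← R2 − 2·R1
  [ 1  3  -6  -10 ]
  [ 0  0   1    1 ]
  [ 0  2  -3   -3 ]
R2 <=> R3
  [ 1  3  -6  -10 ]
  [ 0  2  -3   -3 ]
  [ 0  0   1    1 ]
R2 ← 1/2·R2
  [ 1  3    -6   -10 ]
  [ 0  1  -3/2  -3/2 ]
  [ 0  0     1     1 ]
R2 ← R2 + 3/2·R3
  [ 1  3  -6  -10 ]
  [ 0  1   0    0 ]
  [ 0  0   1    1 ]
R1 ← R1 + 6·R3
  [ 1  3  0  -4 ]
  [ 0  1  0   0 ]
  [ 0  0  1   1 ]
R1 ← R1 − 3·R2
  [ 1  0  0  -4 ]
  [ 0  1  0   0 ]
  [ 0  0  1   1 ]
Pivot columns are the columns containing a leading 1.

1, 2, 3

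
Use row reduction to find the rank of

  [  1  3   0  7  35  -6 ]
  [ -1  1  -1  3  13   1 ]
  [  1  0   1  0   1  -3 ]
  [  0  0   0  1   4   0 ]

R2 -> R2 + R1
  [ 1  3   0   7  35  -6 ]
  [ 0  4  -1  10  48  -5 ]
  [ 1  0   1   0   1  -3 ]
  [ 0  0   0   1   4   0 ]
R3 -> R3 − R1
  [ 1   3   0   7   35  -6 ]
  [ 0   4  -1  10   48  -5 ]
  [ 0  -3   1  -7  -34   3 ]
  [ 0   0   0   1    4   0 ]
R2 -> 1/4·R2
  [ 1   3     0    7   35    -6 ]
  [ 0   1  -1/4  5/2   12  -5/4 ]
  [ 0  -3     1   -7  -34     3 ]
  [ 0   0     0    1    4     0 ]
R3 -> R3 + 3·R2
  [ 1  3     0    7  35    -6 ]
  [ 0  1  -1/4  5/2  12  -5/4 ]
  [ 0  0   1/4  1/2   2  -3/4 ]
  [ 0  0     0    1   4     0 ]
R3 -> 4·R3
  [ 1  3     0    7  35    -6 ]
  [ 0  1  -1/4  5/2  12  -5/4 ]
  [ 0  0     1    2   8    -3 ]
  [ 0  0     0    1   4     0 ]
R3 -> R3 − 2·R4
  [ 1  3     0    7  35    -6 ]
  [ 0  1  -1/4  5/2  12  -5/4 ]
  [ 0  0     1    0   0    -3 ]
  [ 0  0     0    1   4     0 ]
R2 -> R2 − 5/2·R4
  [ 1  3     0  7  35    -6 ]
  [ 0  1  -1/4  0   2  -5/4 ]
  [ 0  0     1  0   0    -3 ]
  [ 0  0     0  1   4     0 ]
R1 -> R1 − 7·R4
  [ 1  3     0  0  7    -6 ]
  [ 0  1  -1/4  0  2  -5/4 ]
  [ 0  0     1  0  0    -3 ]
  [ 0  0     0  1  4     0 ]
R2 -> R2 + 1/4·R3
  [ 1  3  0  0  7  -6 ]
  [ 0  1  0  0  2  -2 ]
  [ 0  0  1  0  0  -3 ]
  [ 0  0  0  1  4   0 ]
R1 -> R1 − 3·R2
  [ 1  0  0  0  1   0 ]
  [ 0  1  0  0  2  -2 ]
  [ 0  0  1  0  0  -3 ]
  [ 0  0  0  1  4   0 ]
The reduced form has 4 nonzero rows.

rank = 4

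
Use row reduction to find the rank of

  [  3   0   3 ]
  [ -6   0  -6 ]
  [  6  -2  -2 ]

rank = 2

ρ1 -> 1/3·ρ1
  [  1   0   1 ]
  [ -6   0  -6 ]
  [  6  -2  -2 ]
ρ2 -> ρ2 + 6·ρ1
  [ 1   0   1 ]
  [ 0   0   0 ]
  [ 6  -2  -2 ]
ρ3 -> ρ3 − 6·ρ1
  [ 1   0   1 ]
  [ 0   0   0 ]
  [ 0  -2  -8 ]
ρ2 <-> ρ3
  [ 1   0   1 ]
  [ 0  -2  -8 ]
  [ 0   0   0 ]
ρ2 -> -1/2·ρ2
  [ 1  0  1 ]
  [ 0  1  4 ]
  [ 0  0  0 ]
The reduced form has 2 nonzero rows.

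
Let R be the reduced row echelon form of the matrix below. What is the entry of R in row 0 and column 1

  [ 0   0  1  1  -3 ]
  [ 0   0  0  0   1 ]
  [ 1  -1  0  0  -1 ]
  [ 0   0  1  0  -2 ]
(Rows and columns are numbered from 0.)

ρ1 <=> ρ3
ρ2 <=> ρ3
ρ4 := ρ4 − ρ2
ρ3 <=> ρ4
ρ3 := -1·ρ3
ρ3 := ρ3 + ρ4
ρ2 := ρ2 + 3·ρ4
ρ1 := ρ1 + ρ4
ρ2 := ρ2 − ρ3

-1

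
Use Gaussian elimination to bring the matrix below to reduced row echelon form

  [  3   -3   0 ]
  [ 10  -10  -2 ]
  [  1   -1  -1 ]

R1 := 1/3·R1
  [  1   -1   0 ]
  [ 10  -10  -2 ]
  [  1   -1  -1 ]
R2 := R2 − 10·R1
  [ 1  -1   0 ]
  [ 0   0  -2 ]
  [ 1  -1  -1 ]
R3 := R3 − R1
  [ 1  -1   0 ]
  [ 0   0  -2 ]
  [ 0   0  -1 ]
R2 := -1/2·R2
  [ 1  -1   0 ]
  [ 0   0   1 ]
  [ 0   0  -1 ]
R3 := R3 + R2
  [ 1  -1  0 ]
  [ 0   0  1 ]
  [ 0   0  0 ]

[[1, -1, 0], [0, 0, 1], [0, 0, 0]]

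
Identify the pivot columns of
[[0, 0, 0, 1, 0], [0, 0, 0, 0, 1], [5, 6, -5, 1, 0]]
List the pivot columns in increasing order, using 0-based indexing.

0, 3, 4

r1 <=> r3
  [ 5  6  -5  1  0 ]
  [ 0  0   0  0  1 ]
  [ 0  0   0  1  0 ]
r1 := 1/5·r1
  [ 1  6/5  -1  1/5  0 ]
  [ 0    0   0    0  1 ]
  [ 0    0   0    1  0 ]
r2 <=> r3
  [ 1  6/5  -1  1/5  0 ]
  [ 0    0   0    1  0 ]
  [ 0    0   0    0  1 ]
r1 := r1 − 1/5·r2
  [ 1  6/5  -1  0  0 ]
  [ 0    0   0  1  0 ]
  [ 0    0   0  0  1 ]
Pivot columns are the columns containing a leading 1.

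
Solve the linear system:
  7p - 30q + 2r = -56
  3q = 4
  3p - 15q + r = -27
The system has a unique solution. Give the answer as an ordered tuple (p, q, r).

Form the augmented matrix and row-reduce:
  [ 7  -30  2  |  -56 ]
  [ 0    3  0  |    4 ]
  [ 3  -15  1  |  -27 ]
Multiply ρ1 by 1/7.
  [ 1  -30/7  2/7  |   -8 ]
  [ 0      3    0  |    4 ]
  [ 3    -15    1  |  -27 ]
Subtract 3 times ρ1 from ρ3.
  [ 1  -30/7  2/7  |  -8 ]
  [ 0      3    0  |   4 ]
  [ 0  -15/7  1/7  |  -3 ]
Multiply ρ2 by 1/3.
  [ 1  -30/7  2/7  |   -8 ]
  [ 0      1    0  |  4/3 ]
  [ 0  -15/7  1/7  |   -3 ]
Add 15/7 times ρ2 to ρ3.
  [ 1  -30/7  2/7  |    -8 ]
  [ 0      1    0  |   4/3 ]
  [ 0      0  1/7  |  -1/7 ]
Multiply ρ3 by 7.
  [ 1  -30/7  2/7  |   -8 ]
  [ 0      1    0  |  4/3 ]
  [ 0      0    1  |   -1 ]
Subtract 2/7 times ρ3 from ρ1.
  [ 1  -30/7  0  |  -54/7 ]
  [ 0      1  0  |    4/3 ]
  [ 0      0  1  |     -1 ]
Add 30/7 times ρ2 to ρ1.
  [ 1  0  0  |   -2 ]
  [ 0  1  0  |  4/3 ]
  [ 0  0  1  |   -1 ]
Reading off the last column: p = -2, q = 4/3, r = -1.

(-2, 4/3, -1)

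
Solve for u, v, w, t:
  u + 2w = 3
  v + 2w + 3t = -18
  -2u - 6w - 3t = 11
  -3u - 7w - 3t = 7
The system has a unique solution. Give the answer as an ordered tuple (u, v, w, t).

(5, -1, -1, -5)

Form the augmented matrix and row-reduce:
  [  1  0   2   0  |    3 ]
  [  0  1   2   3  |  -18 ]
  [ -2  0  -6  -3  |   11 ]
  [ -3  0  -7  -3  |    7 ]
r3 -> r3 + 2·r1
  [  1  0   2   0  |    3 ]
  [  0  1   2   3  |  -18 ]
  [  0  0  -2  -3  |   17 ]
  [ -3  0  -7  -3  |    7 ]
r4 -> r4 + 3·r1
  [ 1  0   2   0  |    3 ]
  [ 0  1   2   3  |  -18 ]
  [ 0  0  -2  -3  |   17 ]
  [ 0  0  -1  -3  |   16 ]
r3 -> -1/2·r3
  [ 1  0   2    0  |      3 ]
  [ 0  1   2    3  |    -18 ]
  [ 0  0   1  3/2  |  -17/2 ]
  [ 0  0  -1   -3  |     16 ]
r4 -> r4 + r3
  [ 1  0  2     0  |      3 ]
  [ 0  1  2     3  |    -18 ]
  [ 0  0  1   3/2  |  -17/2 ]
  [ 0  0  0  -3/2  |   15/2 ]
r4 -> -2/3·r4
  [ 1  0  2    0  |      3 ]
  [ 0  1  2    3  |    -18 ]
  [ 0  0  1  3/2  |  -17/2 ]
  [ 0  0  0    1  |     -5 ]
r3 -> r3 − 3/2·r4
  [ 1  0  2  0  |    3 ]
  [ 0  1  2  3  |  -18 ]
  [ 0  0  1  0  |   -1 ]
  [ 0  0  0  1  |   -5 ]
r2 -> r2 − 3·r4
  [ 1  0  2  0  |   3 ]
  [ 0  1  2  0  |  -3 ]
  [ 0  0  1  0  |  -1 ]
  [ 0  0  0  1  |  -5 ]
r2 -> r2 − 2·r3
  [ 1  0  2  0  |   3 ]
  [ 0  1  0  0  |  -1 ]
  [ 0  0  1  0  |  -1 ]
  [ 0  0  0  1  |  -5 ]
r1 -> r1 − 2·r3
  [ 1  0  0  0  |   5 ]
  [ 0  1  0  0  |  -1 ]
  [ 0  0  1  0  |  -1 ]
  [ 0  0  0  1  |  -5 ]
Reading off the last column: u = 5, v = -1, w = -1, t = -5.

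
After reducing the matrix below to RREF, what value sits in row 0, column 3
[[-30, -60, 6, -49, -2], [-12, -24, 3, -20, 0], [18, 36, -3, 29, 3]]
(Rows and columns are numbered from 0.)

ρ1 → -1/30·ρ1
  [   1    2  -1/5  49/30  1/15 ]
  [ -12  -24     3    -20     0 ]
  [  18   36    -3     29     3 ]
ρ2 → ρ2 + 12·ρ1
  [  1   2  -1/5  49/30  1/15 ]
  [  0   0   3/5   -2/5   4/5 ]
  [ 18  36    -3     29     3 ]
ρ3 → ρ3 − 18·ρ1
  [ 1  2  -1/5  49/30  1/15 ]
  [ 0  0   3/5   -2/5   4/5 ]
  [ 0  0   3/5   -2/5   9/5 ]
ρ2 → 5/3·ρ2
  [ 1  2  -1/5  49/30  1/15 ]
  [ 0  0     1   -2/3   4/3 ]
  [ 0  0   3/5   -2/5   9/5 ]
ρ3 → ρ3 − 3/5·ρ2
  [ 1  2  -1/5  49/30  1/15 ]
  [ 0  0     1   -2/3   4/3 ]
  [ 0  0     0      0     1 ]
ρ2 → ρ2 − 4/3·ρ3
  [ 1  2  -1/5  49/30  1/15 ]
  [ 0  0     1   -2/3     0 ]
  [ 0  0     0      0     1 ]
ρ1 → ρ1 − 1/15·ρ3
  [ 1  2  -1/5  49/30  0 ]
  [ 0  0     1   -2/3  0 ]
  [ 0  0     0      0  1 ]
ρ1 → ρ1 + 1/5·ρ2
  [ 1  2  0   3/2  0 ]
  [ 0  0  1  -2/3  0 ]
  [ 0  0  0     0  1 ]

3/2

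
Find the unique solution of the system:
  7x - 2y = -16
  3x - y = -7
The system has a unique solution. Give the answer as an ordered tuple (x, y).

(-2, 1)

Form the augmented matrix and row-reduce:
  [ 7  -2  |  -16 ]
  [ 3  -1  |   -7 ]
R1 -> 1/7·R1
  [ 1  -2/7  |  -16/7 ]
  [ 3    -1  |     -7 ]
R2 -> R2 − 3·R1
  [ 1  -2/7  |  -16/7 ]
  [ 0  -1/7  |   -1/7 ]
R2 -> -7·R2
  [ 1  -2/7  |  -16/7 ]
  [ 0     1  |      1 ]
R1 -> R1 + 2/7·R2
  [ 1  0  |  -2 ]
  [ 0  1  |   1 ]
Reading off the last column: x = -2, y = 1.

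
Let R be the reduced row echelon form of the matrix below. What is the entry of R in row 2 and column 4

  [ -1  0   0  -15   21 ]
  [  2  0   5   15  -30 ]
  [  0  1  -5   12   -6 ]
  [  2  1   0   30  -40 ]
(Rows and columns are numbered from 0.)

-8/5

R1 -> -1·R1
  [ 1  0   0  15  -21 ]
  [ 2  0   5  15  -30 ]
  [ 0  1  -5  12   -6 ]
  [ 2  1   0  30  -40 ]
R2 -> R2 − 2·R1
  [ 1  0   0   15  -21 ]
  [ 0  0   5  -15   12 ]
  [ 0  1  -5   12   -6 ]
  [ 2  1   0   30  -40 ]
R4 -> R4 − 2·R1
  [ 1  0   0   15  -21 ]
  [ 0  0   5  -15   12 ]
  [ 0  1  -5   12   -6 ]
  [ 0  1   0    0    2 ]
R2 <=> R3
  [ 1  0   0   15  -21 ]
  [ 0  1  -5   12   -6 ]
  [ 0  0   5  -15   12 ]
  [ 0  1   0    0    2 ]
R4 -> R4 − R2
  [ 1  0   0   15  -21 ]
  [ 0  1  -5   12   -6 ]
  [ 0  0   5  -15   12 ]
  [ 0  0   5  -12    8 ]
R3 -> 1/5·R3
  [ 1  0   0   15   -21 ]
  [ 0  1  -5   12    -6 ]
  [ 0  0   1   -3  12/5 ]
  [ 0  0   5  -12     8 ]
R4 -> R4 − 5·R3
  [ 1  0   0  15   -21 ]
  [ 0  1  -5  12    -6 ]
  [ 0  0   1  -3  12/5 ]
  [ 0  0   0   3    -4 ]
R4 -> 1/3·R4
  [ 1  0   0  15   -21 ]
  [ 0  1  -5  12    -6 ]
  [ 0  0   1  -3  12/5 ]
  [ 0  0   0   1  -4/3 ]
R3 -> R3 + 3·R4
  [ 1  0   0  15   -21 ]
  [ 0  1  -5  12    -6 ]
  [ 0  0   1   0  -8/5 ]
  [ 0  0   0   1  -4/3 ]
R2 -> R2 − 12·R4
  [ 1  0   0  15   -21 ]
  [ 0  1  -5   0    10 ]
  [ 0  0   1   0  -8/5 ]
  [ 0  0   0   1  -4/3 ]
R1 -> R1 − 15·R4
  [ 1  0   0  0    -1 ]
  [ 0  1  -5  0    10 ]
  [ 0  0   1  0  -8/5 ]
  [ 0  0   0  1  -4/3 ]
R2 -> R2 + 5·R3
  [ 1  0  0  0    -1 ]
  [ 0  1  0  0     2 ]
  [ 0  0  1  0  -8/5 ]
  [ 0  0  0  1  -4/3 ]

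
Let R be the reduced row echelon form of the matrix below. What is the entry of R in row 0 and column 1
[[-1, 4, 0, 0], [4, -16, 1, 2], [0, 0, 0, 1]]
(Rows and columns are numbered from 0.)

-4

R1 → -1·R1
R2 → R2 − 4·R1
R2 → R2 − 2·R3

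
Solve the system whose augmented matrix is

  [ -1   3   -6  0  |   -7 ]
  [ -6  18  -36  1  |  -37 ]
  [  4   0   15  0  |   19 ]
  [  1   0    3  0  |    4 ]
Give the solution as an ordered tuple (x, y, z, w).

(1, 0, 1, 5)

Multiply ρ1 by -1.
  [  1  -3    6  0  |    7 ]
  [ -6  18  -36  1  |  -37 ]
  [  4   0   15  0  |   19 ]
  [  1   0    3  0  |    4 ]
Add 6 times ρ1 to ρ2.
  [ 1  -3   6  0  |   7 ]
  [ 0   0   0  1  |   5 ]
  [ 4   0  15  0  |  19 ]
  [ 1   0   3  0  |   4 ]
Subtract 4 times ρ1 from ρ3.
  [ 1  -3   6  0  |   7 ]
  [ 0   0   0  1  |   5 ]
  [ 0  12  -9  0  |  -9 ]
  [ 1   0   3  0  |   4 ]
Subtract ρ1 from ρ4.
  [ 1  -3   6  0  |   7 ]
  [ 0   0   0  1  |   5 ]
  [ 0  12  -9  0  |  -9 ]
  [ 0   3  -3  0  |  -3 ]
Swap ρ2 and ρ3.
  [ 1  -3   6  0  |   7 ]
  [ 0  12  -9  0  |  -9 ]
  [ 0   0   0  1  |   5 ]
  [ 0   3  -3  0  |  -3 ]
Multiply ρ2 by 1/12.
  [ 1  -3     6  0  |     7 ]
  [ 0   1  -3/4  0  |  -3/4 ]
  [ 0   0     0  1  |     5 ]
  [ 0   3    -3  0  |    -3 ]
Subtract 3 times ρ2 from ρ4.
  [ 1  -3     6  0  |     7 ]
  [ 0   1  -3/4  0  |  -3/4 ]
  [ 0   0     0  1  |     5 ]
  [ 0   0  -3/4  0  |  -3/4 ]
Swap ρ3 and ρ4.
  [ 1  -3     6  0  |     7 ]
  [ 0   1  -3/4  0  |  -3/4 ]
  [ 0   0  -3/4  0  |  -3/4 ]
  [ 0   0     0  1  |     5 ]
Multiply ρ3 by -4/3.
  [ 1  -3     6  0  |     7 ]
  [ 0   1  -3/4  0  |  -3/4 ]
  [ 0   0     1  0  |     1 ]
  [ 0   0     0  1  |     5 ]
Add 3/4 times ρ3 to ρ2.
  [ 1  -3  6  0  |  7 ]
  [ 0   1  0  0  |  0 ]
  [ 0   0  1  0  |  1 ]
  [ 0   0  0  1  |  5 ]
Subtract 6 times ρ3 from ρ1.
  [ 1  -3  0  0  |  1 ]
  [ 0   1  0  0  |  0 ]
  [ 0   0  1  0  |  1 ]
  [ 0   0  0  1  |  5 ]
Add 3 times ρ2 to ρ1.
  [ 1  0  0  0  |  1 ]
  [ 0  1  0  0  |  0 ]
  [ 0  0  1  0  |  1 ]
  [ 0  0  0  1  |  5 ]
Reading off the last column: x = 1, y = 0, z = 1, w = 5.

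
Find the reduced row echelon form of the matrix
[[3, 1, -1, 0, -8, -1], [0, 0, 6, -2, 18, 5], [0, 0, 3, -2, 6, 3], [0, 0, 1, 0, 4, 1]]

[[1, 1/3, 0, 0, -4/3, 0], [0, 0, 1, 0, 4, 0], [0, 0, 0, 1, 3, 0], [0, 0, 0, 0, 0, 1]]

ρ1 → 1/3·ρ1
  [ 1  1/3  -1/3   0  -8/3  -1/3 ]
  [ 0    0     6  -2    18     5 ]
  [ 0    0     3  -2     6     3 ]
  [ 0    0     1   0     4     1 ]
ρ2 → 1/6·ρ2
  [ 1  1/3  -1/3     0  -8/3  -1/3 ]
  [ 0    0     1  -1/3     3   5/6 ]
  [ 0    0     3    -2     6     3 ]
  [ 0    0     1     0     4     1 ]
ρ3 → ρ3 − 3·ρ2
  [ 1  1/3  -1/3     0  -8/3  -1/3 ]
  [ 0    0     1  -1/3     3   5/6 ]
  [ 0    0     0    -1    -3   1/2 ]
  [ 0    0     1     0     4     1 ]
ρ4 → ρ4 − ρ2
  [ 1  1/3  -1/3     0  -8/3  -1/3 ]
  [ 0    0     1  -1/3     3   5/6 ]
  [ 0    0     0    -1    -3   1/2 ]
  [ 0    0     0   1/3     1   1/6 ]
ρ3 → -1·ρ3
  [ 1  1/3  -1/3     0  -8/3  -1/3 ]
  [ 0    0     1  -1/3     3   5/6 ]
  [ 0    0     0     1     3  -1/2 ]
  [ 0    0     0   1/3     1   1/6 ]
ρ4 → ρ4 − 1/3·ρ3
  [ 1  1/3  -1/3     0  -8/3  -1/3 ]
  [ 0    0     1  -1/3     3   5/6 ]
  [ 0    0     0     1     3  -1/2 ]
  [ 0    0     0     0     0   1/3 ]
ρ4 → 3·ρ4
  [ 1  1/3  -1/3     0  -8/3  -1/3 ]
  [ 0    0     1  -1/3     3   5/6 ]
  [ 0    0     0     1     3  -1/2 ]
  [ 0    0     0     0     0     1 ]
ρ3 → ρ3 + 1/2·ρ4
  [ 1  1/3  -1/3     0  -8/3  -1/3 ]
  [ 0    0     1  -1/3     3   5/6 ]
  [ 0    0     0     1     3     0 ]
  [ 0    0     0     0     0     1 ]
ρ2 → ρ2 − 5/6·ρ4
  [ 1  1/3  -1/3     0  -8/3  -1/3 ]
  [ 0    0     1  -1/3     3     0 ]
  [ 0    0     0     1     3     0 ]
  [ 0    0     0     0     0     1 ]
ρ1 → ρ1 + 1/3·ρ4
  [ 1  1/3  -1/3     0  -8/3  0 ]
  [ 0    0     1  -1/3     3  0 ]
  [ 0    0     0     1     3  0 ]
  [ 0    0     0     0     0  1 ]
ρ2 → ρ2 + 1/3·ρ3
  [ 1  1/3  -1/3  0  -8/3  0 ]
  [ 0    0     1  0     4  0 ]
  [ 0    0     0  1     3  0 ]
  [ 0    0     0  0     0  1 ]
ρ1 → ρ1 + 1/3·ρ2
  [ 1  1/3  0  0  -4/3  0 ]
  [ 0    0  1  0     4  0 ]
  [ 0    0  0  1     3  0 ]
  [ 0    0  0  0     0  1 ]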